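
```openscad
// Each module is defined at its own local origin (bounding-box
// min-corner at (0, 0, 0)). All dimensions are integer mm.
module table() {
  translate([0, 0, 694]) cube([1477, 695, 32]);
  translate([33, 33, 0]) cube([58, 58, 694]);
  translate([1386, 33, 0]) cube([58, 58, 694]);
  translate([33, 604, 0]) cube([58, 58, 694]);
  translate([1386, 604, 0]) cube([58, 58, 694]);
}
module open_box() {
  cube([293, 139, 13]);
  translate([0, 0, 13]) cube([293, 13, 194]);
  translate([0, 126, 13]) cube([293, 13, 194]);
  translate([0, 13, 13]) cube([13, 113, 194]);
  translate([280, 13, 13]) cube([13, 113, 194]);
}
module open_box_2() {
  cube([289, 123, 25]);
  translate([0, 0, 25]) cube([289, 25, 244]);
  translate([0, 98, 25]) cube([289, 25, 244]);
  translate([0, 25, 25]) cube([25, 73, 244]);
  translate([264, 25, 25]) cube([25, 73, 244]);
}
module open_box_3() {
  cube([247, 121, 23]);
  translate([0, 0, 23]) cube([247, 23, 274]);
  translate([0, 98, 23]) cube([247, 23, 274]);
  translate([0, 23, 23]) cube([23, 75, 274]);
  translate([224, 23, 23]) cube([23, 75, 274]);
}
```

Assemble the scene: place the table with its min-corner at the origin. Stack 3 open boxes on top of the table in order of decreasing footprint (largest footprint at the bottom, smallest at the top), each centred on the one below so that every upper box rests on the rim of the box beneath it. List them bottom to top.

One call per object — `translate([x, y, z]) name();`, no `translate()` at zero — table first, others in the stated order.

table();
translate([592, 278, 726]) open_box();
translate([594, 286, 933]) open_box_2();
translate([615, 287, 1202]) open_box_3();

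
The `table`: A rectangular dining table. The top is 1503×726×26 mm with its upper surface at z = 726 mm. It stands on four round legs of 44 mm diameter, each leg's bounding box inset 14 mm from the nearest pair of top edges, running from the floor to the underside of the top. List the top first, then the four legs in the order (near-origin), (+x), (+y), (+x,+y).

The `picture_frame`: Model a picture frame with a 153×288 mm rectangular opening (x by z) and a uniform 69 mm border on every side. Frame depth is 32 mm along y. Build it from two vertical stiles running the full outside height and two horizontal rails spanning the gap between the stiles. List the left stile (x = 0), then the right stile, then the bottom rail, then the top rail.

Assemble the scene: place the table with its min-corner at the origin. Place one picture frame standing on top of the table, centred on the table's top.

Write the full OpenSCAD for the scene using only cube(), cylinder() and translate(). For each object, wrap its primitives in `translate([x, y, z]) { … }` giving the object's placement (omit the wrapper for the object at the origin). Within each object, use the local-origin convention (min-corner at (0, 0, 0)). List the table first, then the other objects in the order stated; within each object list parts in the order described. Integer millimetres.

translate([0, 0, 700]) cube([1503, 726, 26]);
translate([36, 36, 0]) cylinder(h = 700, r = 22);
translate([1467, 36, 0]) cylinder(h = 700, r = 22);
translate([36, 690, 0]) cylinder(h = 700, r = 22);
translate([1467, 690, 0]) cylinder(h = 700, r = 22);
translate([606, 347, 726]) {
  cube([69, 32, 426]);
  translate([222, 0, 0]) cube([69, 32, 426]);
  translate([69, 0, 0]) cube([153, 32, 69]);
  translate([69, 0, 357]) cube([153, 32, 69]);
}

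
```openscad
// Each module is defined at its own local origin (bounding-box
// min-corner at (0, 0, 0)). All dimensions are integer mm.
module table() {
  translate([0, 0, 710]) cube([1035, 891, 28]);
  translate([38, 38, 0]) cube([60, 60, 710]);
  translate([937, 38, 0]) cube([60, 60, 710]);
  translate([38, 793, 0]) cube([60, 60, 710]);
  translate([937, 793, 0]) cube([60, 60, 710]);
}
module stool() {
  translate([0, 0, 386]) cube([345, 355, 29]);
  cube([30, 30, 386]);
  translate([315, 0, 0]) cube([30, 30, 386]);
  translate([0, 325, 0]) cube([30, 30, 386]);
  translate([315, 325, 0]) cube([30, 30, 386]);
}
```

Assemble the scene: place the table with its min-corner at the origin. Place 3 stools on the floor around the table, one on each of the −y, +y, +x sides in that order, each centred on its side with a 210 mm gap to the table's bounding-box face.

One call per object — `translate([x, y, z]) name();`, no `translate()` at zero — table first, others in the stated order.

table();
translate([345, -565, 0]) stool();
translate([345, 1101, 0]) stool();
translate([1245, 268, 0]) stool();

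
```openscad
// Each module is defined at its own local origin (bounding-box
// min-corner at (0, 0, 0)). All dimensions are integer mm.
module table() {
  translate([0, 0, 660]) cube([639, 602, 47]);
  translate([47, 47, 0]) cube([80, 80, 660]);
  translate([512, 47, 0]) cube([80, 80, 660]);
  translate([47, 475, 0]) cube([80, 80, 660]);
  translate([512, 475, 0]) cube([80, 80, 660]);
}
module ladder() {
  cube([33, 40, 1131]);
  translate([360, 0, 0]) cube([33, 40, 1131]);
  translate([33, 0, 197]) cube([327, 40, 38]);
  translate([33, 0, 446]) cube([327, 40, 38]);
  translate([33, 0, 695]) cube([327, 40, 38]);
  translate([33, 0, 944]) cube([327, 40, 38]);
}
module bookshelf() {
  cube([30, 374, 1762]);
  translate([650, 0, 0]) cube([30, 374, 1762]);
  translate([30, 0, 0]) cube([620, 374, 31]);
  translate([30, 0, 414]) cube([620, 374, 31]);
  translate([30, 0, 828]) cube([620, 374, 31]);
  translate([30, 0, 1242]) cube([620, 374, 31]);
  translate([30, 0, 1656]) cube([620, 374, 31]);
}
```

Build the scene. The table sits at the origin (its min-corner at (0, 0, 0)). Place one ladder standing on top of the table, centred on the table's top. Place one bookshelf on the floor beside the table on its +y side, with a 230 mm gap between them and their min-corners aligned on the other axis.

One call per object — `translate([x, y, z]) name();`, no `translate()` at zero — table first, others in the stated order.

table();
translate([123, 281, 707]) ladder();
translate([0, 832, 0]) bookshelf();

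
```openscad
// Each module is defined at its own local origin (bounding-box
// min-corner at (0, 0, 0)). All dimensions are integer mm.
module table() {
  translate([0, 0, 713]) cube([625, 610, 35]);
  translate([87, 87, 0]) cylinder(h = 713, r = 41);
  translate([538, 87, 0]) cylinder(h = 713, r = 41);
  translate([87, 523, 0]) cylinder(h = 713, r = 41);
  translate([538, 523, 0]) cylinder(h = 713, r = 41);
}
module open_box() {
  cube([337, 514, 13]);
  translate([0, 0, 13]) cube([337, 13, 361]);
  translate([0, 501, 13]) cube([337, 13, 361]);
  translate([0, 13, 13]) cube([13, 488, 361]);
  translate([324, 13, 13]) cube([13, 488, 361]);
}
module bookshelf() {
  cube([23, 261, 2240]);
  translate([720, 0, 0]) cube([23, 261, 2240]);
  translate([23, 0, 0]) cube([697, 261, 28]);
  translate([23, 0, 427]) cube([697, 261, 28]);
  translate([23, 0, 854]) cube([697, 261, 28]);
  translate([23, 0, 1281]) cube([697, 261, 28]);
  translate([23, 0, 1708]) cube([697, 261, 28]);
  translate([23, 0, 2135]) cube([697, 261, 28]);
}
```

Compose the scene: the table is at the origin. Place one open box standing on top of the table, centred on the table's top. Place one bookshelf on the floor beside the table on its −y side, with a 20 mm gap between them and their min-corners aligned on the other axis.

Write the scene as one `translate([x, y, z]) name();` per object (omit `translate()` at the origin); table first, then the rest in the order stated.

table();
translate([144, 48, 748]) open_box();
translate([0, -281, 0]) bookshelf();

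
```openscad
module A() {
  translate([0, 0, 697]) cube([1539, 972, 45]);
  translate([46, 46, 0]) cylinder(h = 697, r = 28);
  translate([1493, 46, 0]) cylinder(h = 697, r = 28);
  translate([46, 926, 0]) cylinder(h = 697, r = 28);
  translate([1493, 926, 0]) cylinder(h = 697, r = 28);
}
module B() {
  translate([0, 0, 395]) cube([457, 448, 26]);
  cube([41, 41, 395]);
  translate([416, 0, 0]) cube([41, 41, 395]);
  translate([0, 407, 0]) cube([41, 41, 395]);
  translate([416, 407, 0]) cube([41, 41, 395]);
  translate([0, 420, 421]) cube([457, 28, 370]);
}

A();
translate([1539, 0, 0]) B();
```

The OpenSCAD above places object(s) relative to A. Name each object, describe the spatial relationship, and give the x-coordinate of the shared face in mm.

A is a table. B is a chair. The chair is against the table's +x side, with their −y faces flush. The x-coordinate of the shared face is 1539 mm.

The table's +x face and the chair's −x face are both at x = 1539 mm.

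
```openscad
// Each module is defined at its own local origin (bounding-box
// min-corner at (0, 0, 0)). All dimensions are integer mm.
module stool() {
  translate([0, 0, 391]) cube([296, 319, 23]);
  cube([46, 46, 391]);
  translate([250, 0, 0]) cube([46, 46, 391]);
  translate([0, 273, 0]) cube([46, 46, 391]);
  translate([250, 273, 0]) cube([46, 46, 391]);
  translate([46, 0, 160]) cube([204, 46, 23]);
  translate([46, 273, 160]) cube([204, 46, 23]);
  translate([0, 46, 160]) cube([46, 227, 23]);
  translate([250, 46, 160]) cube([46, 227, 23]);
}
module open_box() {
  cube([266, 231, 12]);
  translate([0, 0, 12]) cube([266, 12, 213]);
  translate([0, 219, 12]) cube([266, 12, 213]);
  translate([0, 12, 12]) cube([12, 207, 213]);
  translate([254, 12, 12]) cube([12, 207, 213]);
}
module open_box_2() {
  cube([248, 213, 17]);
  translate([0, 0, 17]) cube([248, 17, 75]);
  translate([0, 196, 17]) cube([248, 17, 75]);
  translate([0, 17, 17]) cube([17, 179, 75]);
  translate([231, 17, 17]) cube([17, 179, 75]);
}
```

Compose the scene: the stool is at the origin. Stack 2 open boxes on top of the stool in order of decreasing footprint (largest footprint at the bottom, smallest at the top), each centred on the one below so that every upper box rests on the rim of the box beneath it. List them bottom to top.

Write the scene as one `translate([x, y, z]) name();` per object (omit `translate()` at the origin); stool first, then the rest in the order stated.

stool();
translate([15, 44, 414]) open_box();
translate([24, 53, 639]) open_box_2();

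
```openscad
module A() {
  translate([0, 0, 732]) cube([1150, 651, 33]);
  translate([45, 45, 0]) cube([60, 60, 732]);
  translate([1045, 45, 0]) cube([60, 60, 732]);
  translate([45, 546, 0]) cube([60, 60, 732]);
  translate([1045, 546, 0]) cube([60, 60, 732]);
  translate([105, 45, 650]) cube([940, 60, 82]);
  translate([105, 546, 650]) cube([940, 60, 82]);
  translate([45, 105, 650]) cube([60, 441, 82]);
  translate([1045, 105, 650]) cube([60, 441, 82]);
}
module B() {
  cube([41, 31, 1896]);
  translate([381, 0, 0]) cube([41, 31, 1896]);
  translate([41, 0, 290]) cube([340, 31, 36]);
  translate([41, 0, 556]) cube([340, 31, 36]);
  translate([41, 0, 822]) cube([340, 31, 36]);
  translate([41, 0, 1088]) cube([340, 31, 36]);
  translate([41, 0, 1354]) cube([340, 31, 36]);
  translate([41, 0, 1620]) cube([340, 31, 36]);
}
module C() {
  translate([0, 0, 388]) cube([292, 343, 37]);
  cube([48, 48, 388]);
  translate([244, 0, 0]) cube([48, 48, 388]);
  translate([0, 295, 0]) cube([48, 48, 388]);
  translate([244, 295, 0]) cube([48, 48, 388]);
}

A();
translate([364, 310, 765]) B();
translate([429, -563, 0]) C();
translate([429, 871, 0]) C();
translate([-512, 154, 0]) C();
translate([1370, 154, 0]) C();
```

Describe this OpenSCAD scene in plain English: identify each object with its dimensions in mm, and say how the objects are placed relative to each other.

A is a table: top 1150 mm (x) × 651 mm (y), 33 mm thick, upper face at z = 765 mm, on four 60×60 mm square legs, each inset 45 mm from the nearest pair of top edges, running from z = 0 to the bottom of the top. Four apron rails, 60 mm thick and 82 mm tall, run between adjacent legs with their top edges flush with the underside of the top and their outer faces flush with the legs' outer faces.

B is a straight ladder. Two 41×31 mm vertical rails, 1896 mm tall, stand 422 mm apart (outside-to-outside) with their front faces coplanar on the −y side. 6 rungs, each 31 mm deep and 36 mm tall, span between the inner faces of the rails, front faces flush with the rails. The lowest rung's underside is at z = 290 mm and rungs are spaced 266 mm apart (underside to underside).

C is a four-legged stool. The seat is 292×343 mm, 37 mm thick, top at z = 425 mm. It stands on four square legs, each 48×48 mm in cross-section, from z = 0 to the seat underside, each flush with a corner of the seat.

The ladder is on top of the table, centred. Four stools sit around the table at the −y, +y, −x, +x sides.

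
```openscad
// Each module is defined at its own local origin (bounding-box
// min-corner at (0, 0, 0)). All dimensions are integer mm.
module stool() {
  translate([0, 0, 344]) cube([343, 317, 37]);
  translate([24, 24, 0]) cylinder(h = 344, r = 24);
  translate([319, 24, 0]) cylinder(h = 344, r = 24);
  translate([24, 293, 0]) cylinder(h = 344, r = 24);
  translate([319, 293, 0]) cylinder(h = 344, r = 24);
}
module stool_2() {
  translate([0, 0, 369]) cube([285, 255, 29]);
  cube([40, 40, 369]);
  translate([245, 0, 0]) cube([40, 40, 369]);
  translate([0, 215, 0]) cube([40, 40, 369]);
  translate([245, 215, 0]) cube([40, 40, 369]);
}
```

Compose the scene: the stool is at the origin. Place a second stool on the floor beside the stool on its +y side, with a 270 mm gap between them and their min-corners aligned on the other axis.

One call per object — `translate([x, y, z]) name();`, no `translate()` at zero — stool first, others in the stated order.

stool();
translate([0, 587, 0]) stool_2();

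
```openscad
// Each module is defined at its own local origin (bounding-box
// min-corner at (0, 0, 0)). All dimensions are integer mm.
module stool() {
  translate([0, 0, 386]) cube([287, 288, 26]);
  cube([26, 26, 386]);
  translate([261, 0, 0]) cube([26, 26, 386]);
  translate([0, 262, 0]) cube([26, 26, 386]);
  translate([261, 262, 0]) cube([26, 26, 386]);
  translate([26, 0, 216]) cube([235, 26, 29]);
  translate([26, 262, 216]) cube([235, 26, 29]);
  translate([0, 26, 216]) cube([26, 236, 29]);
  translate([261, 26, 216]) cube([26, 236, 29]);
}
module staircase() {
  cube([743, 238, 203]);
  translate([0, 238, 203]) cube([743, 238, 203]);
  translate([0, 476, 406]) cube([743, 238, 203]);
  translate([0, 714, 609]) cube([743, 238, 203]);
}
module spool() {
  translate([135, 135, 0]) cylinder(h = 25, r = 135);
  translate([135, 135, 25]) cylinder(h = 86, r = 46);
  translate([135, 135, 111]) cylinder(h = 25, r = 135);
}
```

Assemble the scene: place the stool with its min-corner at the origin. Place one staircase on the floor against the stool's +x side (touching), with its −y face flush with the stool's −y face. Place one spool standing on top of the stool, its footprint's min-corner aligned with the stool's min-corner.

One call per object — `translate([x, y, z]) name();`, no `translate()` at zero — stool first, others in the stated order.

stool();
translate([287, 0, 0]) staircase();
translate([0, 0, 412]) spool();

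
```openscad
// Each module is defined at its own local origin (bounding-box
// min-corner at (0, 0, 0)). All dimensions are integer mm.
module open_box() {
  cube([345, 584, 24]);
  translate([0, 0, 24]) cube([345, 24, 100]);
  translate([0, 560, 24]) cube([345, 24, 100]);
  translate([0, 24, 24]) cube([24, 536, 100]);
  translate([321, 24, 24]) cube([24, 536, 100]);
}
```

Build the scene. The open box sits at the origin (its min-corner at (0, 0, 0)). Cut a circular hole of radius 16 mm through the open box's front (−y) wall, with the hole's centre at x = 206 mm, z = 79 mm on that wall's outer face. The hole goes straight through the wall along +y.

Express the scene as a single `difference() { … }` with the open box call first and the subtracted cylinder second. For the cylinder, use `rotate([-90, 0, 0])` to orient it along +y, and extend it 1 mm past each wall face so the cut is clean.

difference() {
  open_box();
  translate([206, -1, 79]) rotate([-90, 0, 0]) cylinder(h = 26, r = 16);
}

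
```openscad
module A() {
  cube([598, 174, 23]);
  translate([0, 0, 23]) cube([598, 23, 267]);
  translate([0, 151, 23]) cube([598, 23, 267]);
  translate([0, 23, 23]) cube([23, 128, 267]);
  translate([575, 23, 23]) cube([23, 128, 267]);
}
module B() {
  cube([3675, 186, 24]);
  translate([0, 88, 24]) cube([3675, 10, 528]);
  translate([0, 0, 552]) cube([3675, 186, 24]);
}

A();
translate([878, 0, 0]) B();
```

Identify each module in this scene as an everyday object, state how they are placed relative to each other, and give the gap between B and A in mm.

The I-beam's nearest face is 280 mm from the open box's +x face.

A is an open box. B is an I-beam. The I-beam is on the floor beside the open box on its +x side. The gap between the I-beam and the open box is 280 mm.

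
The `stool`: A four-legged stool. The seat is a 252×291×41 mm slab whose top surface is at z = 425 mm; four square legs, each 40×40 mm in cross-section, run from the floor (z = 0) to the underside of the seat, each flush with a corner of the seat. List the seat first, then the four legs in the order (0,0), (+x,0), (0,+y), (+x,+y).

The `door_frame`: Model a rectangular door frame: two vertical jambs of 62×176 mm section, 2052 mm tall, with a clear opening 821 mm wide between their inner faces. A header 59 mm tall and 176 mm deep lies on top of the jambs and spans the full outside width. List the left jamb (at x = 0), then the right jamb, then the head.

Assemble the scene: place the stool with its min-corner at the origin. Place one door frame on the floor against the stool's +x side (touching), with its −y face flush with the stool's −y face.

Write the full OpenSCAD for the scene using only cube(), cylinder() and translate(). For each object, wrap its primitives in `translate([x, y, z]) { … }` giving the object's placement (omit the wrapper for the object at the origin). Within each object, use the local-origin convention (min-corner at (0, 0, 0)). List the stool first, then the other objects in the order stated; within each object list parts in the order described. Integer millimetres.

translate([0, 0, 384]) cube([252, 291, 41]);
cube([40, 40, 384]);
translate([212, 0, 0]) cube([40, 40, 384]);
translate([0, 251, 0]) cube([40, 40, 384]);
translate([212, 251, 0]) cube([40, 40, 384]);
translate([252, 0, 0]) {
  cube([62, 176, 2052]);
  translate([883, 0, 0]) cube([62, 176, 2052]);
  translate([0, 0, 2052]) cube([945, 176, 59]);
}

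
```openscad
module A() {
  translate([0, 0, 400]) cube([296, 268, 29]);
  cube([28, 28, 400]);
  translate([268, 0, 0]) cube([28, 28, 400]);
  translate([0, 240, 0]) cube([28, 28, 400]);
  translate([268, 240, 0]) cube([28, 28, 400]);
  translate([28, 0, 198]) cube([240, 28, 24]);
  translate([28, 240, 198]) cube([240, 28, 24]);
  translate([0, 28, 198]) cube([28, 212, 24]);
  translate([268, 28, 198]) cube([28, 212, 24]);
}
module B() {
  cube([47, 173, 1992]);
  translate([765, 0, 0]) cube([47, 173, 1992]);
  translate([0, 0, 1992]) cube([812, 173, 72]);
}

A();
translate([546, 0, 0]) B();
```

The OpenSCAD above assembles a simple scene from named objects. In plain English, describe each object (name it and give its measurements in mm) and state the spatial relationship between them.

A is a simple wooden stool: a rectangular seat 296 mm (x) by 268 mm (y), 29 mm thick, top face at z = 429 mm, on four square legs, each 28×28 mm in cross-section. The legs rest on z = 0, each flush with a corner of the seat. Four stretchers, 28 mm wide and 24 mm tall, connect adjacent legs with their undersides at z = 198 mm, each running between the inner faces of the legs it joins and aligned with the legs' outer faces on the other axis.

B is a rectangular door frame: two vertical jambs of 47×173 mm section, 1992 mm tall, with a clear opening 718 mm wide between their inner faces. A header 72 mm tall and 173 mm deep lies on top of the jambs and spans the full outside width.

The door frame is on the floor beside the stool on its +x side.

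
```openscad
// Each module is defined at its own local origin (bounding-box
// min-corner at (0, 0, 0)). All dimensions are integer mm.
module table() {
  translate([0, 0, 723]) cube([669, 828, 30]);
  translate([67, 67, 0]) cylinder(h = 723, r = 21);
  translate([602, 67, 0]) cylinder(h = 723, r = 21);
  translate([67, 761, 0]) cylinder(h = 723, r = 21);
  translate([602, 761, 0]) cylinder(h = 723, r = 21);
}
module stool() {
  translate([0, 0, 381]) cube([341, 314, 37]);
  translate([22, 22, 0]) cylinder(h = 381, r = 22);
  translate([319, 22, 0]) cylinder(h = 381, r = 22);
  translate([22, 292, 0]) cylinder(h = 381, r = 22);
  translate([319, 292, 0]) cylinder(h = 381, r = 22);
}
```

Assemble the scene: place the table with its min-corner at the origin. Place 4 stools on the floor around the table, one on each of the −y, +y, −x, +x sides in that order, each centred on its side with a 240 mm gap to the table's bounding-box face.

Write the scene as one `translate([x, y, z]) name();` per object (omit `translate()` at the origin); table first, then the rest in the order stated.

table();
translate([164, -554, 0]) stool();
translate([164, 1068, 0]) stool();
translate([-581, 257, 0]) stool();
translate([909, 257, 0]) stool();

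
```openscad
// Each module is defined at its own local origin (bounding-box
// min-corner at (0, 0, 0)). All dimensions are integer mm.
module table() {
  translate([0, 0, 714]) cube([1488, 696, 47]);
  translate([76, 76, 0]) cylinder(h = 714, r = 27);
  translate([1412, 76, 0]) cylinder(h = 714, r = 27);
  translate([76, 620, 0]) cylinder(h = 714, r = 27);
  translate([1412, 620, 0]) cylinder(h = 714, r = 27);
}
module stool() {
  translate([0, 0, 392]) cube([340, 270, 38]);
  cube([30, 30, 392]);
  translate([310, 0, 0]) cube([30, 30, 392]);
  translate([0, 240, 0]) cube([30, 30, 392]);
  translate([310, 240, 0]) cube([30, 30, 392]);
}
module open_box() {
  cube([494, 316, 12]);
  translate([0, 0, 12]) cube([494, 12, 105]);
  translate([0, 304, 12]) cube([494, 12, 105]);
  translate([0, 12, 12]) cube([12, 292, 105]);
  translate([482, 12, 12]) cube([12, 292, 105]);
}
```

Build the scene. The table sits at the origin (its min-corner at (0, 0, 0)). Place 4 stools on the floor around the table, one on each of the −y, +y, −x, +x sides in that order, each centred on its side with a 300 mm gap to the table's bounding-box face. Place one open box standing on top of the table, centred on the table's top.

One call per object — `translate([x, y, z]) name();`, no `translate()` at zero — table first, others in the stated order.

table();
translate([574, -570, 0]) stool();
translate([574, 996, 0]) stool();
translate([-640, 213, 0]) stool();
translate([1788, 213, 0]) stool();
translate([497, 190, 761]) open_box();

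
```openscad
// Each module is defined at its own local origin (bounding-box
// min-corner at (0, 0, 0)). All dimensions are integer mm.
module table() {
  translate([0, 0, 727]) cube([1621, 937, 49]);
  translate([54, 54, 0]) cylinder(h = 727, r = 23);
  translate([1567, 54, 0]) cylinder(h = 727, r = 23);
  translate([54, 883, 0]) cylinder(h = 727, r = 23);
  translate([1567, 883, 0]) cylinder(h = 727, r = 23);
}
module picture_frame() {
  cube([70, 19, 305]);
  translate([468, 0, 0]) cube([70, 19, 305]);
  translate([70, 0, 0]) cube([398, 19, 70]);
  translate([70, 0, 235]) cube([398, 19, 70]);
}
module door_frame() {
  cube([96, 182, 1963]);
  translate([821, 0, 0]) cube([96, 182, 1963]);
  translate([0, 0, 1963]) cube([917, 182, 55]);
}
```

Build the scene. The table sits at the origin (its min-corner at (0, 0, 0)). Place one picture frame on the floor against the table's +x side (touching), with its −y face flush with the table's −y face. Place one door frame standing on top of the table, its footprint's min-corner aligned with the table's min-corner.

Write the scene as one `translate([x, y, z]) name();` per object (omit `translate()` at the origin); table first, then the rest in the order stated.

table();
translate([1621, 0, 0]) picture_frame();
translate([0, 0, 776]) door_frame();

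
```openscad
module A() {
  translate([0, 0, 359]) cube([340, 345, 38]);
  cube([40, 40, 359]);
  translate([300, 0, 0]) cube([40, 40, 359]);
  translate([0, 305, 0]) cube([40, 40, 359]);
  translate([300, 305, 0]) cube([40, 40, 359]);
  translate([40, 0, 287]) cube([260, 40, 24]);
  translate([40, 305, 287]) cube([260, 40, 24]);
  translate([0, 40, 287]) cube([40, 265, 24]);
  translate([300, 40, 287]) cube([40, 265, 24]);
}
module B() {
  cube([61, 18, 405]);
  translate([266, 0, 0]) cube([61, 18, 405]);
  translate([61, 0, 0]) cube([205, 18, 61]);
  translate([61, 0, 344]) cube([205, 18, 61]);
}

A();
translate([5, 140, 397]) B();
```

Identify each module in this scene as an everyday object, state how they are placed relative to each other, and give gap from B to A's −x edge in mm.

A is a stool. B is a picture frame. The picture frame is on top of the stool. The gap from the picture frame to the stool's −x edge is 5 mm.

The picture frame's min-x is at 5; the stool's min-x is 0; gap = 5 mm.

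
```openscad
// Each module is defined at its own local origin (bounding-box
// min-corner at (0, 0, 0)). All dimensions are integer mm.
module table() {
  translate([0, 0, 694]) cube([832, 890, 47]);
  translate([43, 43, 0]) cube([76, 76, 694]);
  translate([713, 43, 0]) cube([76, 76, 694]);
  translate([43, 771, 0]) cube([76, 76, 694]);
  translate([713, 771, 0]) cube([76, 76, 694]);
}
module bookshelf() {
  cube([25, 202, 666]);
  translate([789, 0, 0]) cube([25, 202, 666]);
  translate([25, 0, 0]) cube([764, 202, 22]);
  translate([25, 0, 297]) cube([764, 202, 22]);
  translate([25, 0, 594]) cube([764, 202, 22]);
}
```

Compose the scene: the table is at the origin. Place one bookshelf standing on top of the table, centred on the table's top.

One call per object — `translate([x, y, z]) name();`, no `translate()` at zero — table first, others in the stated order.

table();
translate([9, 344, 741]) bookshelf();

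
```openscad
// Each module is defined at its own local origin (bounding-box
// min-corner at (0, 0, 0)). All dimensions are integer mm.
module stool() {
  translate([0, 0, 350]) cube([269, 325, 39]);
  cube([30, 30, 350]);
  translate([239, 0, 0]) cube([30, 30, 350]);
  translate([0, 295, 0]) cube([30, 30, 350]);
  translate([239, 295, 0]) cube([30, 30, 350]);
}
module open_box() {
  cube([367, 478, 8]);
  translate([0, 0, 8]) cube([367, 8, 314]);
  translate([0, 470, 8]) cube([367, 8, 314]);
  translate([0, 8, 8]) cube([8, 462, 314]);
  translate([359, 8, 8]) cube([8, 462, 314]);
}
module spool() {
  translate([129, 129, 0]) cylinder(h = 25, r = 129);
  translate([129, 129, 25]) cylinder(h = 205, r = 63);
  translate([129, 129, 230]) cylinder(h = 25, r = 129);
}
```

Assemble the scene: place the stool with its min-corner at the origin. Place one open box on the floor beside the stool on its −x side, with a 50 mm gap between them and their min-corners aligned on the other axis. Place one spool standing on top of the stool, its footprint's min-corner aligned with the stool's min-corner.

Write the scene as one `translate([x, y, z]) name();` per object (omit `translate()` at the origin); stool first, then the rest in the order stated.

stool();
translate([-417, 0, 0]) open_box();
translate([0, 0, 389]) spool();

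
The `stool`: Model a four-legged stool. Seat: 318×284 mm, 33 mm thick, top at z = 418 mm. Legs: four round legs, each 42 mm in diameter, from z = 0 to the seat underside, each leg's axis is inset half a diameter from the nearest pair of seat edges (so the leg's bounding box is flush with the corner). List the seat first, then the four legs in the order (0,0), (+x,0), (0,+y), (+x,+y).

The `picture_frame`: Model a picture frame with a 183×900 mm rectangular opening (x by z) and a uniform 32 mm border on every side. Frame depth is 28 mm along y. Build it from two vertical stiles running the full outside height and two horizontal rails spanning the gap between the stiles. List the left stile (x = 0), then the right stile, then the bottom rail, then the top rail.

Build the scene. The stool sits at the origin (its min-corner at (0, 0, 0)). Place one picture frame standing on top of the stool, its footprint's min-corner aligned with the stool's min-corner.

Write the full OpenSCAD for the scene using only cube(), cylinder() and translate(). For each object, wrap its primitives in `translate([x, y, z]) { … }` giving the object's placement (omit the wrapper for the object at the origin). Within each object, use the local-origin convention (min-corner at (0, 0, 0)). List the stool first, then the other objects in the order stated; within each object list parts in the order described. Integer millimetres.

translate([0, 0, 385]) cube([318, 284, 33]);
translate([21, 21, 0]) cylinder(h = 385, r = 21);
translate([297, 21, 0]) cylinder(h = 385, r = 21);
translate([21, 263, 0]) cylinder(h = 385, r = 21);
translate([297, 263, 0]) cylinder(h = 385, r = 21);
translate([0, 0, 418]) {
  cube([32, 28, 964]);
  translate([215, 0, 0]) cube([32, 28, 964]);
  translate([32, 0, 0]) cube([183, 28, 32]);
  translate([32, 0, 932]) cube([183, 28, 32]);
}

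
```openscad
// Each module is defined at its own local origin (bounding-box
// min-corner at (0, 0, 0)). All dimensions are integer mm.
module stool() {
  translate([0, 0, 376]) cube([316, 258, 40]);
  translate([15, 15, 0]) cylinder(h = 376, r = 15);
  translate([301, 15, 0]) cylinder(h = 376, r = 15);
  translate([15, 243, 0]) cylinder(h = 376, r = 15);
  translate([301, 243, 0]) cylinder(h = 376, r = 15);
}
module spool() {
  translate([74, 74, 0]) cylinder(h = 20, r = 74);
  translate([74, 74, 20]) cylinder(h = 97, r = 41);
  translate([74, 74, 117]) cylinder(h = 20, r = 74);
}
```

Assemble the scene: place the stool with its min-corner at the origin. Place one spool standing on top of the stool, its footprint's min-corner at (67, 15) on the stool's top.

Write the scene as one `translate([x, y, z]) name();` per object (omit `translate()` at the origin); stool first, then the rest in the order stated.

stool();
translate([67, 15, 416]) spool();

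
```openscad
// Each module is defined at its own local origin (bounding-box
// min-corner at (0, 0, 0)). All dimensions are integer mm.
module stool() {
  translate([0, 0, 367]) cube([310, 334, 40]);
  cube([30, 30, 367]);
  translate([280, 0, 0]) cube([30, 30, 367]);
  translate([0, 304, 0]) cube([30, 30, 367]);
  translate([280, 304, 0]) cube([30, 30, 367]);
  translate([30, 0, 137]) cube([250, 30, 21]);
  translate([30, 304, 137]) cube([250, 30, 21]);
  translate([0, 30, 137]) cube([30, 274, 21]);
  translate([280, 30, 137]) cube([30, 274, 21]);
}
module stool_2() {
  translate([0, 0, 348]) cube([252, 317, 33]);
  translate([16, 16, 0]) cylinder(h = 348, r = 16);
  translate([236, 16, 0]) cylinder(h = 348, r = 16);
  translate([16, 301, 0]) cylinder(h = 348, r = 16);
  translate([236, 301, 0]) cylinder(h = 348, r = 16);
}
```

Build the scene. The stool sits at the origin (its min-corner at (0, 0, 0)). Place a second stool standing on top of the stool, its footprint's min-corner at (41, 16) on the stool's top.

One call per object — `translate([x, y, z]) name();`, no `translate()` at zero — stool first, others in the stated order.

stool();
translate([41, 16, 407]) stool_2();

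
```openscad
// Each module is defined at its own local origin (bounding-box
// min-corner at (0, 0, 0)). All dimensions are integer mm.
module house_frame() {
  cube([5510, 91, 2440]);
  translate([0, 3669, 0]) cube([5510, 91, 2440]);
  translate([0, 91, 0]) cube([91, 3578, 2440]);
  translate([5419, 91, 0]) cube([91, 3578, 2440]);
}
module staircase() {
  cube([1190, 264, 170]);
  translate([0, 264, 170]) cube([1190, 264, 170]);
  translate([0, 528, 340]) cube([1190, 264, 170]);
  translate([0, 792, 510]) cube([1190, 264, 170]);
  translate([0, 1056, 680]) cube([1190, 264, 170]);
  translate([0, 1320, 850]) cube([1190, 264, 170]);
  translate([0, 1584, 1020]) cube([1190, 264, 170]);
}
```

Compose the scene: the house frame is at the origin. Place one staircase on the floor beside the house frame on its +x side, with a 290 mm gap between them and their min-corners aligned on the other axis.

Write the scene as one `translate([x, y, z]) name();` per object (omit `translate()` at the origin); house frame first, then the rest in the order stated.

house_frame();
translate([5800, 0, 0]) staircase();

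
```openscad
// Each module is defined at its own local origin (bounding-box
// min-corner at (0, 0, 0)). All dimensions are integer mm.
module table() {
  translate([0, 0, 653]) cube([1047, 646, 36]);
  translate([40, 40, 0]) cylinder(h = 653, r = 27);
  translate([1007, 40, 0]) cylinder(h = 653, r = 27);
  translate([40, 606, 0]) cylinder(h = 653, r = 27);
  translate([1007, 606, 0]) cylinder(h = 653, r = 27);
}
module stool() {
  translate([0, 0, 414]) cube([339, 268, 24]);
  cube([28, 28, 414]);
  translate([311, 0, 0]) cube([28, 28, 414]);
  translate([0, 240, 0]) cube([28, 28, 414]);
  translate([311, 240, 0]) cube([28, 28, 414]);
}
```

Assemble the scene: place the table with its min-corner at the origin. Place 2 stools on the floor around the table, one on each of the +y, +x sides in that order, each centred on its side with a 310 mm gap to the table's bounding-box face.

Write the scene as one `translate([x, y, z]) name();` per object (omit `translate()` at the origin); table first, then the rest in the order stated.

table();
translate([354, 956, 0]) stool();
translate([1357, 189, 0]) stool();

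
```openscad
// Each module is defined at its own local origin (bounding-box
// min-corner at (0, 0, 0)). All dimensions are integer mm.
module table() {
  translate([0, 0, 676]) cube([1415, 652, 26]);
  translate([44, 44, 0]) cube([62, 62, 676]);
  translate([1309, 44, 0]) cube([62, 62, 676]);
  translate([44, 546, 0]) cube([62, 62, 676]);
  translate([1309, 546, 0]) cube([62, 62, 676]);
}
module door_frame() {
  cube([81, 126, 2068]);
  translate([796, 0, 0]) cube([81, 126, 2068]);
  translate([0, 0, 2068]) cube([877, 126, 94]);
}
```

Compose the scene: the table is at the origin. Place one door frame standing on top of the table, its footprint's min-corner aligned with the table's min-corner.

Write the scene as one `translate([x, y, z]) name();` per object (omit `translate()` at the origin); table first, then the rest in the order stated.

table();
translate([0, 0, 702]) door_frame();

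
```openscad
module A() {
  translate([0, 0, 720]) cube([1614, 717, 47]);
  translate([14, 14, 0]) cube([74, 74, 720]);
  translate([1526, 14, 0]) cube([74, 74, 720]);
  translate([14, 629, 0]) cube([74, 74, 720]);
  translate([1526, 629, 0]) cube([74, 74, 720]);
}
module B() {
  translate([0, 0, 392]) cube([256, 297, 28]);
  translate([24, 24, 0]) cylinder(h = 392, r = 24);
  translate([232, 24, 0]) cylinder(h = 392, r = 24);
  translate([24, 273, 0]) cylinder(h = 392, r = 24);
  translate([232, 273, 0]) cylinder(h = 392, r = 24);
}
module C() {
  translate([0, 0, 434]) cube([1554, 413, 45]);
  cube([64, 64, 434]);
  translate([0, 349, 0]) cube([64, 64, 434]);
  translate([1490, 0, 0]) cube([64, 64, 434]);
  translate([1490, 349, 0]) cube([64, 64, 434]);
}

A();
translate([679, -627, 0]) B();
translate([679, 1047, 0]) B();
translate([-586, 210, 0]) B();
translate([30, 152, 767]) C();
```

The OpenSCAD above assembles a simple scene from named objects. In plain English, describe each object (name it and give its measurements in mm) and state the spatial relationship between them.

A is a rectangular dining table. The top is 1614×717×47 mm with its upper surface at z = 767 mm. It stands on four 74×74 mm square legs, each inset 14 mm from the nearest pair of top edges, running from the floor to the underside of the top.

B is a four-legged stool. The seat is 256×297 mm, 28 mm thick, top at z = 420 mm. It stands on four round legs, each 48 mm in diameter, from z = 0 to the seat underside, each leg's axis is inset half a diameter from the nearest pair of seat edges (so the leg's bounding box is flush with the corner).

C is a bench: a 1554×413 mm seat slab, 45 mm thick, top at z = 479 mm, on four 64×64 mm square legs flush with the seat corners and standing on z = 0.

Three stools sit around the table at the −y, +y, −x sides. The bench is on top of the table, centred.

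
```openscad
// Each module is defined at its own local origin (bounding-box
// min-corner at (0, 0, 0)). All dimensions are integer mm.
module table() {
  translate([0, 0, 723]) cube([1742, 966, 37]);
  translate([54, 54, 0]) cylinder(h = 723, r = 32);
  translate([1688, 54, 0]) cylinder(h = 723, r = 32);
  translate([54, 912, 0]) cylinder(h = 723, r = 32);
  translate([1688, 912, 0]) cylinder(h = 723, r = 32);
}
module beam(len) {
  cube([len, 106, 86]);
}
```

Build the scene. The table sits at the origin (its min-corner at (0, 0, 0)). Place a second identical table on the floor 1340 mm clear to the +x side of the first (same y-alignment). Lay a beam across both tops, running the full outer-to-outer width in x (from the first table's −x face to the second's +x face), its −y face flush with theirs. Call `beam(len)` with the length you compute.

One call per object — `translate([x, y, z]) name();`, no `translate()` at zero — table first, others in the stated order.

table();
translate([3082, 0, 0]) table();
translate([0, 0, 760]) beam(4824);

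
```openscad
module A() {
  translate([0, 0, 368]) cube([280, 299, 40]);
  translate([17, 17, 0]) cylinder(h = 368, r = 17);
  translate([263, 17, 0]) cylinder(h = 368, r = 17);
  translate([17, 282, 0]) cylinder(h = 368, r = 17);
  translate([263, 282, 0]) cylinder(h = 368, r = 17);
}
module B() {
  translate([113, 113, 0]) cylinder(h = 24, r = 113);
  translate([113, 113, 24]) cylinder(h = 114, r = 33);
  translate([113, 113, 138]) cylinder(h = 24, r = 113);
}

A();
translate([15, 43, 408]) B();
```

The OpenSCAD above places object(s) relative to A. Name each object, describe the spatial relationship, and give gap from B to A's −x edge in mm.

The spool's min-x is at 15; the stool's min-x is 0; gap = 15 mm.

A is a stool. B is a spool. The spool is on top of the stool. The gap from the spool to the stool's −x edge is 15 mm.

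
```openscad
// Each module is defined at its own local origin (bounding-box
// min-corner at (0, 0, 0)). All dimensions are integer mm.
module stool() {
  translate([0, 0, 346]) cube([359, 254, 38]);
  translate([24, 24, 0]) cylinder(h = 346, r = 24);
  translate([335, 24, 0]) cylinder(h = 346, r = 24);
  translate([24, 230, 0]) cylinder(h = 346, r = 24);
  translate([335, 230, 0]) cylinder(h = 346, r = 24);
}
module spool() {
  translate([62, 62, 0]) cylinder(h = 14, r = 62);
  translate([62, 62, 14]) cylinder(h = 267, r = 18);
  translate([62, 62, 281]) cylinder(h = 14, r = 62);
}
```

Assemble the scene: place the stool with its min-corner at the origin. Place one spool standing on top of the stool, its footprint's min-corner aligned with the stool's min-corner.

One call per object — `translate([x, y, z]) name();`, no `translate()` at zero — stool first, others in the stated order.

stool();
translate([0, 0, 384]) spool();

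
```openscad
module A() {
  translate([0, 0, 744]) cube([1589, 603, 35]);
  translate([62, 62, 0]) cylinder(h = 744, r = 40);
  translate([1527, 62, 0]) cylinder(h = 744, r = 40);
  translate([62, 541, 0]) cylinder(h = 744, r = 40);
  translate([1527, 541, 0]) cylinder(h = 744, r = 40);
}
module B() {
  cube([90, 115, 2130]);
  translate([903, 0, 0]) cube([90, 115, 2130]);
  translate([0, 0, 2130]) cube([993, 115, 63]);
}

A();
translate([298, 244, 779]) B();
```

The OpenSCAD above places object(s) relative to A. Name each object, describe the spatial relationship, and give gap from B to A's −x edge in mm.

A is a table. B is a door frame. The door frame is on top of the table, centred. The gap from the door frame to the table's −x edge is 298 mm.

The door frame's min-x is at 298; the table's min-x is 0; gap = 298 mm.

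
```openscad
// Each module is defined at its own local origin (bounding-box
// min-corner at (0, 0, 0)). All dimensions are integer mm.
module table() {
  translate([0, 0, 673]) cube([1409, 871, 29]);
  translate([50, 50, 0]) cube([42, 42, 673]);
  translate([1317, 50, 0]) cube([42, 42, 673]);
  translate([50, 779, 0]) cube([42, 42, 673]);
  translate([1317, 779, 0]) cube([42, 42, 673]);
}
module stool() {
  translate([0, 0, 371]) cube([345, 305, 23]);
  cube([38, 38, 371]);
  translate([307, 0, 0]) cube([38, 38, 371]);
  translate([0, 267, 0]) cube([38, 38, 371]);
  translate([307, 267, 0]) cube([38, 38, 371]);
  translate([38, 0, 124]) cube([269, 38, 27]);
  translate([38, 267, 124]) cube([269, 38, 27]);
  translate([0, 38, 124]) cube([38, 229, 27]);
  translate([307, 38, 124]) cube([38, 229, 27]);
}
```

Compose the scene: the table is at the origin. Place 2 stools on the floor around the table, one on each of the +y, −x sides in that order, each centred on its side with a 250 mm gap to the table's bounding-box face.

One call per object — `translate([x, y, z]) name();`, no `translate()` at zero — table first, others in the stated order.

table();
translate([532, 1121, 0]) stool();
translate([-595, 283, 0]) stool();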